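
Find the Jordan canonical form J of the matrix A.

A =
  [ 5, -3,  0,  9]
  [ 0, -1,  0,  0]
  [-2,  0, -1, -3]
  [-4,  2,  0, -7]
J_2(-1) ⊕ J_2(-1)

The characteristic polynomial is
  det(x·I − A) = x^4 + 4*x^3 + 6*x^2 + 4*x + 1 = (x + 1)^4

Eigenvalues and multiplicities (the geometric multiplicity of λ is n − rank(A − λI), which equals the number of Jordan blocks for λ):
  λ = -1: algebraic multiplicity = 4, geometric multiplicity = 2

Determining the block sizes for each eigenvalue:
  λ = -1: with am = 4 and gm = 2, the partition is not yet determined (e.g. several partitions of 4 into 2 parts exist). Let N = A − (-1)·I. Computing rank(N^1) = 2, rank(N^2) = 0; the number of blocks of size ≥ j is rank(N^{j−1}) − rank(N^j), giving [2, 2]. So we have 2 block(s) of size 2 → block sizes [2, 2]

Assembling the blocks gives a Jordan form
J =
  [-1,  1,  0,  0]
  [ 0, -1,  0,  0]
  [ 0,  0, -1,  1]
  [ 0,  0,  0, -1]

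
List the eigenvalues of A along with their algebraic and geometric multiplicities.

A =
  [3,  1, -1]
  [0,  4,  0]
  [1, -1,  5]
λ = 4: alg = 3, geom = 2

Step 1 — factor the characteristic polynomial to read off the algebraic multiplicities:
  χ_A(x) = (x - 4)^3

Step 2 — compute geometric multiplicities via the rank-nullity identity g(λ) = n − rank(A − λI):
  rank(A − (4)·I) = 1, so dim ker(A − (4)·I) = n − 1 = 2

Summary:
  λ = 4: algebraic multiplicity = 3, geometric multiplicity = 2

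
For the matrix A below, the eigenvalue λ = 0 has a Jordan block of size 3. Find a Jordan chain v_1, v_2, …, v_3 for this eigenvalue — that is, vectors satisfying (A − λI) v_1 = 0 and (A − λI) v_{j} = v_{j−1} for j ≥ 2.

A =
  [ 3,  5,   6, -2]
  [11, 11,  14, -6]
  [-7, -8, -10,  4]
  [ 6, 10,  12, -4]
A Jordan chain for λ = 0 of length 3:
v_1 = (10, 20, -15, 20)ᵀ
v_2 = (3, 11, -7, 6)ᵀ
v_3 = (1, 0, 0, 0)ᵀ

Let N = A − (0)·I. We want v_3 with N^3 v_3 = 0 but N^2 v_3 ≠ 0; then v_{j-1} := N · v_j for j = 3, …, 2.

Pick v_3 = (1, 0, 0, 0)ᵀ.
Then v_2 = N · v_3 = (3, 11, -7, 6)ᵀ.
Then v_1 = N · v_2 = (10, 20, -15, 20)ᵀ.

Sanity check: (A − (0)·I) v_1 = (0, 0, 0, 0)ᵀ = 0. ✓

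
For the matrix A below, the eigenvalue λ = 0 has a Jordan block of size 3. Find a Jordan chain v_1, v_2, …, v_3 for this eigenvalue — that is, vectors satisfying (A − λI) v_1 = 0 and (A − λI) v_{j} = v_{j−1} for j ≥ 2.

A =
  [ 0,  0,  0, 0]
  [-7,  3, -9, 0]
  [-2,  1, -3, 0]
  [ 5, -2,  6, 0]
A Jordan chain for λ = 0 of length 3:
v_1 = (0, -3, -1, 2)ᵀ
v_2 = (0, -7, -2, 5)ᵀ
v_3 = (1, 0, 0, 0)ᵀ

Let N = A − (0)·I. We want v_3 with N^3 v_3 = 0 but N^2 v_3 ≠ 0; then v_{j-1} := N · v_j for j = 3, …, 2.

Pick v_3 = (1, 0, 0, 0)ᵀ.
Then v_2 = N · v_3 = (0, -7, -2, 5)ᵀ.
Then v_1 = N · v_2 = (0, -3, -1, 2)ᵀ.

Sanity check: (A − (0)·I) v_1 = (0, 0, 0, 0)ᵀ = 0. ✓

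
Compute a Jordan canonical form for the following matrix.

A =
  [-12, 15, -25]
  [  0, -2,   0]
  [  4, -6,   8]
J_2(-2) ⊕ J_1(-2)

The characteristic polynomial is
  det(x·I − A) = x^3 + 6*x^2 + 12*x + 8 = (x + 2)^3

Eigenvalues and multiplicities (the geometric multiplicity of λ is n − rank(A − λI), which equals the number of Jordan blocks for λ):
  λ = -2: algebraic multiplicity = 3, geometric multiplicity = 2

Determining the block sizes for each eigenvalue:
  λ = -2: 2 blocks summing to 3 forces exactly one block of size 2 and the rest size 1 → block sizes [2, 1]

Assembling the blocks gives a Jordan form
J =
  [-2,  1,  0]
  [ 0, -2,  0]
  [ 0,  0, -2]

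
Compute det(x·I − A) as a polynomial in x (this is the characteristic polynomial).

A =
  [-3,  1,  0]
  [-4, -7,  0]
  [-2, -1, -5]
x^3 + 15*x^2 + 75*x + 125

Expanding det(x·I − A) (e.g. by cofactor expansion or by noting that A is similar to its Jordan form J, which has the same characteristic polynomial as A) gives
  χ_A(x) = x^3 + 15*x^2 + 75*x + 125
which factors as (x + 5)^3. The eigenvalues (with algebraic multiplicities) are λ = -5 with multiplicity 3.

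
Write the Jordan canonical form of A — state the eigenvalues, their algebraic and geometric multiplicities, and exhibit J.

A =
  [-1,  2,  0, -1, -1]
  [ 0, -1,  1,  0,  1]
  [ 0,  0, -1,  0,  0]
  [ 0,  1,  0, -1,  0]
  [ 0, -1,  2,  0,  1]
J_2(-1) ⊕ J_1(-1) ⊕ J_2(0)

The characteristic polynomial is
  det(x·I − A) = x^5 + 3*x^4 + 3*x^3 + x^2 = x^2*(x + 1)^3

Eigenvalues and multiplicities (the geometric multiplicity of λ is n − rank(A − λI), which equals the number of Jordan blocks for λ):
  λ = -1: algebraic multiplicity = 3, geometric multiplicity = 2
  λ = 0: algebraic multiplicity = 2, geometric multiplicity = 1

Determining the block sizes for each eigenvalue:
  λ = -1: 2 blocks summing to 3 forces exactly one block of size 2 and the rest size 1 → block sizes [2, 1]
  λ = 0: one block (gm = 1), so the single block has size am = 2 → block sizes [2]

Assembling the blocks gives a Jordan form
J =
  [-1,  1,  0, 0, 0]
  [ 0, -1,  0, 0, 0]
  [ 0,  0, -1, 0, 0]
  [ 0,  0,  0, 0, 1]
  [ 0,  0,  0, 0, 0]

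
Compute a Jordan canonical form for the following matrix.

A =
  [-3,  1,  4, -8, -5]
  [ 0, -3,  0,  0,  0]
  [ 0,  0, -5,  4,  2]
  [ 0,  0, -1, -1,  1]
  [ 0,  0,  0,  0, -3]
J_2(-3) ⊕ J_2(-3) ⊕ J_1(-3)

The characteristic polynomial is
  det(x·I − A) = x^5 + 15*x^4 + 90*x^3 + 270*x^2 + 405*x + 243 = (x + 3)^5

Eigenvalues and multiplicities (the geometric multiplicity of λ is n − rank(A − λI), which equals the number of Jordan blocks for λ):
  λ = -3: algebraic multiplicity = 5, geometric multiplicity = 3

Determining the block sizes for each eigenvalue:
  λ = -3: with am = 5 and gm = 3, the partition is not yet determined (e.g. several partitions of 5 into 3 parts exist). Let N = A − (-3)·I. Computing rank(N^1) = 2, rank(N^2) = 0; the number of blocks of size ≥ j is rank(N^{j−1}) − rank(N^j), giving [3, 2]. So we have 2 block(s) of size 2, 1 block(s) of size 1 → block sizes [2, 2, 1]

Assembling the blocks gives a Jordan form
J =
  [-3,  1,  0,  0,  0]
  [ 0, -3,  0,  0,  0]
  [ 0,  0, -3,  1,  0]
  [ 0,  0,  0, -3,  0]
  [ 0,  0,  0,  0, -3]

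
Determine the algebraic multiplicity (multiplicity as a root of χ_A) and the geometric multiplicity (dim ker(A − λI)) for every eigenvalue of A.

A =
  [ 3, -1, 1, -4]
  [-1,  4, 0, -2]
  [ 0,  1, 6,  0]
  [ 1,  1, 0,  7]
λ = 5: alg = 4, geom = 2

Step 1 — factor the characteristic polynomial to read off the algebraic multiplicities:
  χ_A(x) = (x - 5)^4

Step 2 — compute geometric multiplicities via the rank-nullity identity g(λ) = n − rank(A − λI):
  rank(A − (5)·I) = 2, so dim ker(A − (5)·I) = n − 2 = 2

Summary:
  λ = 5: algebraic multiplicity = 4, geometric multiplicity = 2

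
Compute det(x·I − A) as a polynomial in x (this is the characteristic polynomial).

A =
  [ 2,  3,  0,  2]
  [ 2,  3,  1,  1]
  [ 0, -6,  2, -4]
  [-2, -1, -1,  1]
x^4 - 8*x^3 + 24*x^2 - 32*x + 16

Expanding det(x·I − A) (e.g. by cofactor expansion or by noting that A is similar to its Jordan form J, which has the same characteristic polynomial as A) gives
  χ_A(x) = x^4 - 8*x^3 + 24*x^2 - 32*x + 16
which factors as (x - 2)^4. The eigenvalues (with algebraic multiplicities) are λ = 2 with multiplicity 4.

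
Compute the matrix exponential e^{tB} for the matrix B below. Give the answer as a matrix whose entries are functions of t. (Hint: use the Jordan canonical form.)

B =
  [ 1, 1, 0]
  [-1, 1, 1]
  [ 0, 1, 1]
e^{tB} =
  [-t^2*exp(t)/2 + exp(t), t*exp(t), t^2*exp(t)/2]
  [-t*exp(t), exp(t), t*exp(t)]
  [-t^2*exp(t)/2, t*exp(t), t^2*exp(t)/2 + exp(t)]

Strategy: write B = P · J · P⁻¹ where J is a Jordan canonical form, so e^{tB} = P · e^{tJ} · P⁻¹, and e^{tJ} can be computed block-by-block.

B has Jordan form
J =
  [1, 1, 0]
  [0, 1, 1]
  [0, 0, 1]
(up to reordering of blocks).

Per-block formulas:
  For a 3×3 Jordan block J_3(1): exp(t · J_3(1)) = e^(1t)·(I + t·N + (t^2/2)·N^2), where N is the 3×3 nilpotent shift.

After assembling e^{tJ} and conjugating by P, we get:

e^{tB} =
  [-t^2*exp(t)/2 + exp(t), t*exp(t), t^2*exp(t)/2]
  [-t*exp(t), exp(t), t*exp(t)]
  [-t^2*exp(t)/2, t*exp(t), t^2*exp(t)/2 + exp(t)]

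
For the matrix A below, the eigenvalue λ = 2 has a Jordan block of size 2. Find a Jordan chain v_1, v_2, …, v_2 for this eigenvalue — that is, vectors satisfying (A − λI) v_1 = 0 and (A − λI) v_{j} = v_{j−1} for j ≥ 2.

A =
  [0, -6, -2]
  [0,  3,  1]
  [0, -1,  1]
A Jordan chain for λ = 2 of length 2:
v_1 = (2, -1, 1)ᵀ
v_2 = (2, -1, 0)ᵀ

Let N = A − (2)·I. We want v_2 with N^2 v_2 = 0 but N^1 v_2 ≠ 0; then v_{j-1} := N · v_j for j = 2, …, 2.

Pick v_2 = (2, -1, 0)ᵀ.
Then v_1 = N · v_2 = (2, -1, 1)ᵀ.

Sanity check: (A − (2)·I) v_1 = (0, 0, 0)ᵀ = 0. ✓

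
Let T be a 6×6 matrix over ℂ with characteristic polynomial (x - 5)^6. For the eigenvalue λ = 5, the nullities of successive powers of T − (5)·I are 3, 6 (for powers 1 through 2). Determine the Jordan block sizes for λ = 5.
Block sizes for λ = 5: [2, 2, 2]

From the dimensions of kernels of powers, the number of Jordan blocks of size at least j is d_j − d_{j−1} where d_j = dim ker(N^j) (with d_0 = 0). Computing the differences gives [3, 3].
The number of blocks of size exactly k is (#blocks of size ≥ k) − (#blocks of size ≥ k + 1), so the partition is: 3 block(s) of size 2.
In nonincreasing order the block sizes are [2, 2, 2].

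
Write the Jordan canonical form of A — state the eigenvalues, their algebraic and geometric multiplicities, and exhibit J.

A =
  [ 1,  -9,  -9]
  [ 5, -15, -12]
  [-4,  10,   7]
J_1(-3) ⊕ J_2(-2)

The characteristic polynomial is
  det(x·I − A) = x^3 + 7*x^2 + 16*x + 12 = (x + 2)^2*(x + 3)

Eigenvalues and multiplicities (the geometric multiplicity of λ is n − rank(A − λI), which equals the number of Jordan blocks for λ):
  λ = -3: algebraic multiplicity = 1, geometric multiplicity = 1
  λ = -2: algebraic multiplicity = 2, geometric multiplicity = 1

Determining the block sizes for each eigenvalue:
  λ = -3: one block (gm = 1), so the single block has size am = 1 → block sizes [1]
  λ = -2: one block (gm = 1), so the single block has size am = 2 → block sizes [2]

Assembling the blocks gives a Jordan form
J =
  [-3,  0,  0]
  [ 0, -2,  1]
  [ 0,  0, -2]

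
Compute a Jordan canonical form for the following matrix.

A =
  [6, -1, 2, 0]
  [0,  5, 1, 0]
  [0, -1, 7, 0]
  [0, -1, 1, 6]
J_3(6) ⊕ J_1(6)

The characteristic polynomial is
  det(x·I − A) = x^4 - 24*x^3 + 216*x^2 - 864*x + 1296 = (x - 6)^4

Eigenvalues and multiplicities (the geometric multiplicity of λ is n − rank(A − λI), which equals the number of Jordan blocks for λ):
  λ = 6: algebraic multiplicity = 4, geometric multiplicity = 2

Determining the block sizes for each eigenvalue:
  λ = 6: with am = 4 and gm = 2, the partition is not yet determined (e.g. several partitions of 4 into 2 parts exist). Let N = A − (6)·I. Computing rank(N^1) = 2, rank(N^2) = 1, rank(N^3) = 0; the number of blocks of size ≥ j is rank(N^{j−1}) − rank(N^j), giving [2, 1, 1]. So we have 1 block(s) of size 3, 1 block(s) of size 1 → block sizes [3, 1]

Assembling the blocks gives a Jordan form
J =
  [6, 1, 0, 0]
  [0, 6, 1, 0]
  [0, 0, 6, 0]
  [0, 0, 0, 6]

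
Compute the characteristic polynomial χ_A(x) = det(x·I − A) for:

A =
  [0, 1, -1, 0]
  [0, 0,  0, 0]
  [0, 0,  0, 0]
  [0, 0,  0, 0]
x^4

Expanding det(x·I − A) (e.g. by cofactor expansion or by noting that A is similar to its Jordan form J, which has the same characteristic polynomial as A) gives
  χ_A(x) = x^4
which factors as x^4. The eigenvalues (with algebraic multiplicities) are λ = 0 with multiplicity 4.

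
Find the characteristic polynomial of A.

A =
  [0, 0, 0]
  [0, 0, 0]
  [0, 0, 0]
x^3

Expanding det(x·I − A) (e.g. by cofactor expansion or by noting that A is similar to its Jordan form J, which has the same characteristic polynomial as A) gives
  χ_A(x) = x^3
which factors as x^3. The eigenvalues (with algebraic multiplicities) are λ = 0 with multiplicity 3.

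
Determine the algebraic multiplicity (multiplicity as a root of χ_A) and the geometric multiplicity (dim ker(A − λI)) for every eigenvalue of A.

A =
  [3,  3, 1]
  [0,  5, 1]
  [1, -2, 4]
λ = 4: alg = 3, geom = 1

Step 1 — factor the characteristic polynomial to read off the algebraic multiplicities:
  χ_A(x) = (x - 4)^3

Step 2 — compute geometric multiplicities via the rank-nullity identity g(λ) = n − rank(A − λI):
  rank(A − (4)·I) = 2, so dim ker(A − (4)·I) = n − 2 = 1

Summary:
  λ = 4: algebraic multiplicity = 3, geometric multiplicity = 1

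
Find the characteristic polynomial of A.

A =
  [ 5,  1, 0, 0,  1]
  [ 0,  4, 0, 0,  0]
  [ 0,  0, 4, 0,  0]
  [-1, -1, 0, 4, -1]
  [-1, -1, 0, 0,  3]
x^5 - 20*x^4 + 160*x^3 - 640*x^2 + 1280*x - 1024

Expanding det(x·I − A) (e.g. by cofactor expansion or by noting that A is similar to its Jordan form J, which has the same characteristic polynomial as A) gives
  χ_A(x) = x^5 - 20*x^4 + 160*x^3 - 640*x^2 + 1280*x - 1024
which factors as (x - 4)^5. The eigenvalues (with algebraic multiplicities) are λ = 4 with multiplicity 5.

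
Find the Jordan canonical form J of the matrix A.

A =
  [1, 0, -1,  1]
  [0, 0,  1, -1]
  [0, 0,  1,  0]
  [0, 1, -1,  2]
J_3(1) ⊕ J_1(1)

The characteristic polynomial is
  det(x·I − A) = x^4 - 4*x^3 + 6*x^2 - 4*x + 1 = (x - 1)^4

Eigenvalues and multiplicities (the geometric multiplicity of λ is n − rank(A − λI), which equals the number of Jordan blocks for λ):
  λ = 1: algebraic multiplicity = 4, geometric multiplicity = 2

Determining the block sizes for each eigenvalue:
  λ = 1: with am = 4 and gm = 2, the partition is not yet determined (e.g. several partitions of 4 into 2 parts exist). Let N = A − (1)·I. Computing rank(N^1) = 2, rank(N^2) = 1, rank(N^3) = 0; the number of blocks of size ≥ j is rank(N^{j−1}) − rank(N^j), giving [2, 1, 1]. So we have 1 block(s) of size 3, 1 block(s) of size 1 → block sizes [3, 1]

Assembling the blocks gives a Jordan form
J =
  [1, 1, 0, 0]
  [0, 1, 1, 0]
  [0, 0, 1, 0]
  [0, 0, 0, 1]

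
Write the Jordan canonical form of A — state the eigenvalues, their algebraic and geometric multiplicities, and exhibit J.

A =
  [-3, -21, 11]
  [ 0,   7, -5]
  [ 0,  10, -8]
J_2(-3) ⊕ J_1(2)

The characteristic polynomial is
  det(x·I − A) = x^3 + 4*x^2 - 3*x - 18 = (x - 2)*(x + 3)^2

Eigenvalues and multiplicities (the geometric multiplicity of λ is n − rank(A − λI), which equals the number of Jordan blocks for λ):
  λ = -3: algebraic multiplicity = 2, geometric multiplicity = 1
  λ = 2: algebraic multiplicity = 1, geometric multiplicity = 1

Determining the block sizes for each eigenvalue:
  λ = -3: one block (gm = 1), so the single block has size am = 2 → block sizes [2]
  λ = 2: one block (gm = 1), so the single block has size am = 1 → block sizes [1]

Assembling the blocks gives a Jordan form
J =
  [-3,  1, 0]
  [ 0, -3, 0]
  [ 0,  0, 2]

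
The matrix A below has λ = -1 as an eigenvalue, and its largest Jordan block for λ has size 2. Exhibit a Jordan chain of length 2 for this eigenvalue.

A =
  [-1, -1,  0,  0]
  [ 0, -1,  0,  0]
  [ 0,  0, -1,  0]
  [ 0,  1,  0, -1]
A Jordan chain for λ = -1 of length 2:
v_1 = (-1, 0, 0, 1)ᵀ
v_2 = (0, 1, 0, 0)ᵀ

Let N = A − (-1)·I. We want v_2 with N^2 v_2 = 0 but N^1 v_2 ≠ 0; then v_{j-1} := N · v_j for j = 2, …, 2.

Pick v_2 = (0, 1, 0, 0)ᵀ.
Then v_1 = N · v_2 = (-1, 0, 0, 1)ᵀ.

Sanity check: (A − (-1)·I) v_1 = (0, 0, 0, 0)ᵀ = 0. ✓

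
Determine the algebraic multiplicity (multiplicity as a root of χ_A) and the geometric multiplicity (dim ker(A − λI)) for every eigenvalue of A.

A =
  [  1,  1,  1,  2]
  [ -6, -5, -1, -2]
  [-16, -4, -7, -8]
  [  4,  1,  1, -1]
λ = -3: alg = 4, geom = 2

Step 1 — factor the characteristic polynomial to read off the algebraic multiplicities:
  χ_A(x) = (x + 3)^4

Step 2 — compute geometric multiplicities via the rank-nullity identity g(λ) = n − rank(A − λI):
  rank(A − (-3)·I) = 2, so dim ker(A − (-3)·I) = n − 2 = 2

Summary:
  λ = -3: algebraic multiplicity = 4, geometric multiplicity = 2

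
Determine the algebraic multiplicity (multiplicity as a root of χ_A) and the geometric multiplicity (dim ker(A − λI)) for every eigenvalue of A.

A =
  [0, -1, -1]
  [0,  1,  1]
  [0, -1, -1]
λ = 0: alg = 3, geom = 2

Step 1 — factor the characteristic polynomial to read off the algebraic multiplicities:
  χ_A(x) = x^3

Step 2 — compute geometric multiplicities via the rank-nullity identity g(λ) = n − rank(A − λI):
  rank(A − (0)·I) = 1, so dim ker(A − (0)·I) = n − 1 = 2

Summary:
  λ = 0: algebraic multiplicity = 3, geometric multiplicity = 2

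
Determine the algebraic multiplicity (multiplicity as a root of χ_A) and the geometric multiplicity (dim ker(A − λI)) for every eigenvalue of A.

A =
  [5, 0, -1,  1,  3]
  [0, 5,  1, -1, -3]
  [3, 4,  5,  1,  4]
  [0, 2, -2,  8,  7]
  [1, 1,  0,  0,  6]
λ = 5: alg = 1, geom = 1; λ = 6: alg = 4, geom = 2

Step 1 — factor the characteristic polynomial to read off the algebraic multiplicities:
  χ_A(x) = (x - 6)^4*(x - 5)

Step 2 — compute geometric multiplicities via the rank-nullity identity g(λ) = n − rank(A − λI):
  rank(A − (5)·I) = 4, so dim ker(A − (5)·I) = n − 4 = 1
  rank(A − (6)·I) = 3, so dim ker(A − (6)·I) = n − 3 = 2

Summary:
  λ = 5: algebraic multiplicity = 1, geometric multiplicity = 1
  λ = 6: algebraic multiplicity = 4, geometric multiplicity = 2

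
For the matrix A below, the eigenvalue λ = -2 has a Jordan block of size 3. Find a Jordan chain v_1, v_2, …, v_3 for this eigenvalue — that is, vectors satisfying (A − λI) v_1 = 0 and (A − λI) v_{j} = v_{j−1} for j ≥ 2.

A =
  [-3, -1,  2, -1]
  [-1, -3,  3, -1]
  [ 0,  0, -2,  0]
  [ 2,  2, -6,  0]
A Jordan chain for λ = -2 of length 3:
v_1 = (1, 1, 0, -2)ᵀ
v_2 = (2, 3, 0, -6)ᵀ
v_3 = (0, 0, 1, 0)ᵀ

Let N = A − (-2)·I. We want v_3 with N^3 v_3 = 0 but N^2 v_3 ≠ 0; then v_{j-1} := N · v_j for j = 3, …, 2.

Pick v_3 = (0, 0, 1, 0)ᵀ.
Then v_2 = N · v_3 = (2, 3, 0, -6)ᵀ.
Then v_1 = N · v_2 = (1, 1, 0, -2)ᵀ.

Sanity check: (A − (-2)·I) v_1 = (0, 0, 0, 0)ᵀ = 0. ✓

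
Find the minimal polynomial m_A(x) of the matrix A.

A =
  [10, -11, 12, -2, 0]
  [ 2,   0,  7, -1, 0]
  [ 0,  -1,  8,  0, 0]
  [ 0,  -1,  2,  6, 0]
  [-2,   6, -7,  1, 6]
x^3 - 18*x^2 + 108*x - 216

The characteristic polynomial is χ_A(x) = (x - 6)^5, so the eigenvalues are known. The minimal polynomial is
  m_A(x) = Π_λ (x − λ)^{k_λ}
where k_λ is the size of the *largest* Jordan block for λ (equivalently, the smallest k with (A − λI)^k v = 0 for every generalised eigenvector v of λ).

  λ = 6: largest Jordan block has size 3, contributing (x − 6)^3

So m_A(x) = (x - 6)^3 = x^3 - 18*x^2 + 108*x - 216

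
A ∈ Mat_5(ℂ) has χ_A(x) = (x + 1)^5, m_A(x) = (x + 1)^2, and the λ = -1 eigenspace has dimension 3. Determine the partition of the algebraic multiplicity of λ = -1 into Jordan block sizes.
Block sizes for λ = -1: [2, 2, 1]

Step 1 — from the characteristic polynomial, algebraic multiplicity of λ = -1 is 5. From dim ker(A − (-1)·I) = 3, there are exactly 3 Jordan blocks for λ = -1.
Step 2 — from the minimal polynomial, the factor (x + 1)^2 tells us the largest block for λ = -1 has size 2.
Step 3 — with total size 5, 3 blocks, and largest block 2, the block sizes (in nonincreasing order) are [2, 2, 1].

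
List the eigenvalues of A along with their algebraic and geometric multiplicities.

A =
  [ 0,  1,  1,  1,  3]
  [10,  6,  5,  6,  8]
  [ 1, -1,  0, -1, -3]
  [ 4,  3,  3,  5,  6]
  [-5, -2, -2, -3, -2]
λ = 1: alg = 4, geom = 2; λ = 5: alg = 1, geom = 1

Step 1 — factor the characteristic polynomial to read off the algebraic multiplicities:
  χ_A(x) = (x - 5)*(x - 1)^4

Step 2 — compute geometric multiplicities via the rank-nullity identity g(λ) = n − rank(A − λI):
  rank(A − (1)·I) = 3, so dim ker(A − (1)·I) = n − 3 = 2
  rank(A − (5)·I) = 4, so dim ker(A − (5)·I) = n − 4 = 1

Summary:
  λ = 1: algebraic multiplicity = 4, geometric multiplicity = 2
  λ = 5: algebraic multiplicity = 1, geometric multiplicity = 1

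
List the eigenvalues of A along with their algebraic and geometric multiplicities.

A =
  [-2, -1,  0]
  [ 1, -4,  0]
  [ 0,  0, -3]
λ = -3: alg = 3, geom = 2

Step 1 — factor the characteristic polynomial to read off the algebraic multiplicities:
  χ_A(x) = (x + 3)^3

Step 2 — compute geometric multiplicities via the rank-nullity identity g(λ) = n − rank(A − λI):
  rank(A − (-3)·I) = 1, so dim ker(A − (-3)·I) = n − 1 = 2

Summary:
  λ = -3: algebraic multiplicity = 3, geometric multiplicity = 2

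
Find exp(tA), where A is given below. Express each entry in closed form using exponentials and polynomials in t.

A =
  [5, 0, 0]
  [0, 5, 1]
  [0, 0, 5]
e^{tA} =
  [exp(5*t), 0, 0]
  [0, exp(5*t), t*exp(5*t)]
  [0, 0, exp(5*t)]

Strategy: write A = P · J · P⁻¹ where J is a Jordan canonical form, so e^{tA} = P · e^{tJ} · P⁻¹, and e^{tJ} can be computed block-by-block.

A has Jordan form
J =
  [5, 1, 0]
  [0, 5, 0]
  [0, 0, 5]
(up to reordering of blocks).

Per-block formulas:
  For a 2×2 Jordan block J_2(5): exp(t · J_2(5)) = e^(5t)·(I + t·N), where N is the 2×2 nilpotent shift.
  For a 1×1 block at λ = 5: exp(t · [5]) = [e^(5t)].

After assembling e^{tJ} and conjugating by P, we get:

e^{tA} =
  [exp(5*t), 0, 0]
  [0, exp(5*t), t*exp(5*t)]
  [0, 0, exp(5*t)]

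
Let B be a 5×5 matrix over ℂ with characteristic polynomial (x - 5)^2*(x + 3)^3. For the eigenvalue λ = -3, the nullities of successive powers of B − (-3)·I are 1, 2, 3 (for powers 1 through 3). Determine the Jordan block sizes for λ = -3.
Block sizes for λ = -3: [3]

From the dimensions of kernels of powers, the number of Jordan blocks of size at least j is d_j − d_{j−1} where d_j = dim ker(N^j) (with d_0 = 0). Computing the differences gives [1, 1, 1].
The number of blocks of size exactly k is (#blocks of size ≥ k) − (#blocks of size ≥ k + 1), so the partition is: 1 block(s) of size 3.
In nonincreasing order the block sizes are [3].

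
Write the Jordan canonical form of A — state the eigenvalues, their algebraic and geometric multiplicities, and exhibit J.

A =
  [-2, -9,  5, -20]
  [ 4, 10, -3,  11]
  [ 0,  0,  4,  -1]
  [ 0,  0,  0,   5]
J_3(4) ⊕ J_1(5)

The characteristic polynomial is
  det(x·I − A) = x^4 - 17*x^3 + 108*x^2 - 304*x + 320 = (x - 5)*(x - 4)^3

Eigenvalues and multiplicities (the geometric multiplicity of λ is n − rank(A − λI), which equals the number of Jordan blocks for λ):
  λ = 4: algebraic multiplicity = 3, geometric multiplicity = 1
  λ = 5: algebraic multiplicity = 1, geometric multiplicity = 1

Determining the block sizes for each eigenvalue:
  λ = 4: one block (gm = 1), so the single block has size am = 3 → block sizes [3]
  λ = 5: one block (gm = 1), so the single block has size am = 1 → block sizes [1]

Assembling the blocks gives a Jordan form
J =
  [4, 1, 0, 0]
  [0, 4, 1, 0]
  [0, 0, 4, 0]
  [0, 0, 0, 5]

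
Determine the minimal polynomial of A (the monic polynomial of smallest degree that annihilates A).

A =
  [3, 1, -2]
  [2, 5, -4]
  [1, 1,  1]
x^3 - 9*x^2 + 27*x - 27

The characteristic polynomial is χ_A(x) = (x - 3)^3, so the eigenvalues are known. The minimal polynomial is
  m_A(x) = Π_λ (x − λ)^{k_λ}
where k_λ is the size of the *largest* Jordan block for λ (equivalently, the smallest k with (A − λI)^k v = 0 for every generalised eigenvector v of λ).

  λ = 3: largest Jordan block has size 3, contributing (x − 3)^3

So m_A(x) = (x - 3)^3 = x^3 - 9*x^2 + 27*x - 27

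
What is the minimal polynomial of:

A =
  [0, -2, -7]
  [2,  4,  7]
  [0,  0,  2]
x^2 - 4*x + 4

The characteristic polynomial is χ_A(x) = (x - 2)^3, so the eigenvalues are known. The minimal polynomial is
  m_A(x) = Π_λ (x − λ)^{k_λ}
where k_λ is the size of the *largest* Jordan block for λ (equivalently, the smallest k with (A − λI)^k v = 0 for every generalised eigenvector v of λ).

  λ = 2: largest Jordan block has size 2, contributing (x − 2)^2

So m_A(x) = (x - 2)^2 = x^2 - 4*x + 4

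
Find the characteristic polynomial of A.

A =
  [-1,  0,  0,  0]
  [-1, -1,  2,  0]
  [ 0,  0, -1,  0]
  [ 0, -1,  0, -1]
x^4 + 4*x^3 + 6*x^2 + 4*x + 1

Expanding det(x·I − A) (e.g. by cofactor expansion or by noting that A is similar to its Jordan form J, which has the same characteristic polynomial as A) gives
  χ_A(x) = x^4 + 4*x^3 + 6*x^2 + 4*x + 1
which factors as (x + 1)^4. The eigenvalues (with algebraic multiplicities) are λ = -1 with multiplicity 4.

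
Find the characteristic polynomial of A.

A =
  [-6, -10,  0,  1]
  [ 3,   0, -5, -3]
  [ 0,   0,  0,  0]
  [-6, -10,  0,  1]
x^4 + 5*x^3

Expanding det(x·I − A) (e.g. by cofactor expansion or by noting that A is similar to its Jordan form J, which has the same characteristic polynomial as A) gives
  χ_A(x) = x^4 + 5*x^3
which factors as x^3*(x + 5). The eigenvalues (with algebraic multiplicities) are λ = -5 with multiplicity 1, λ = 0 with multiplicity 3.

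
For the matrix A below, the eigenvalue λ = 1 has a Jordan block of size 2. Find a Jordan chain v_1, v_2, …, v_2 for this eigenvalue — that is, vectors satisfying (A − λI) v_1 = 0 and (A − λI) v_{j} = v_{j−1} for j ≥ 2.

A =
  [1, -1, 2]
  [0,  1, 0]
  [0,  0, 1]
A Jordan chain for λ = 1 of length 2:
v_1 = (-1, 0, 0)ᵀ
v_2 = (0, 1, 0)ᵀ

Let N = A − (1)·I. We want v_2 with N^2 v_2 = 0 but N^1 v_2 ≠ 0; then v_{j-1} := N · v_j for j = 2, …, 2.

Pick v_2 = (0, 1, 0)ᵀ.
Then v_1 = N · v_2 = (-1, 0, 0)ᵀ.

Sanity check: (A − (1)·I) v_1 = (0, 0, 0)ᵀ = 0. ✓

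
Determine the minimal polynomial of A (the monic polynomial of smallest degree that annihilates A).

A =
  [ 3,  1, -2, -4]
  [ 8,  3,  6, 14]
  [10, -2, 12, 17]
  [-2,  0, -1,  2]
x^2 - 10*x + 25

The characteristic polynomial is χ_A(x) = (x - 5)^4, so the eigenvalues are known. The minimal polynomial is
  m_A(x) = Π_λ (x − λ)^{k_λ}
where k_λ is the size of the *largest* Jordan block for λ (equivalently, the smallest k with (A − λI)^k v = 0 for every generalised eigenvector v of λ).

  λ = 5: largest Jordan block has size 2, contributing (x − 5)^2

So m_A(x) = (x - 5)^2 = x^2 - 10*x + 25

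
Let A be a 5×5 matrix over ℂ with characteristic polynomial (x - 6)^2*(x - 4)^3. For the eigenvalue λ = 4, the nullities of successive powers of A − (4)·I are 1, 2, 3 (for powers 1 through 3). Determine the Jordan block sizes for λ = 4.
Block sizes for λ = 4: [3]

From the dimensions of kernels of powers, the number of Jordan blocks of size at least j is d_j − d_{j−1} where d_j = dim ker(N^j) (with d_0 = 0). Computing the differences gives [1, 1, 1].
The number of blocks of size exactly k is (#blocks of size ≥ k) − (#blocks of size ≥ k + 1), so the partition is: 1 block(s) of size 3.
In nonincreasing order the block sizes are [3].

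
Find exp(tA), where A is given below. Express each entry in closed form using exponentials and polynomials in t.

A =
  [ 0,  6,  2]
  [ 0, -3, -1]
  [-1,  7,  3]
e^{tA} =
  [1 - t^2, -2*t^2 + 6*t, 2*t]
  [t^2/2, t^2 - 3*t + 1, -t]
  [-3*t^2/2 - t, -3*t^2 + 7*t, 3*t + 1]

Strategy: write A = P · J · P⁻¹ where J is a Jordan canonical form, so e^{tA} = P · e^{tJ} · P⁻¹, and e^{tJ} can be computed block-by-block.

A has Jordan form
J =
  [0, 1, 0]
  [0, 0, 1]
  [0, 0, 0]
(up to reordering of blocks).

Per-block formulas:
  For a 3×3 Jordan block J_3(0): exp(t · J_3(0)) = e^(0t)·(I + t·N + (t^2/2)·N^2), where N is the 3×3 nilpotent shift.

After assembling e^{tJ} and conjugating by P, we get:

e^{tA} =
  [1 - t^2, -2*t^2 + 6*t, 2*t]
  [t^2/2, t^2 - 3*t + 1, -t]
  [-3*t^2/2 - t, -3*t^2 + 7*t, 3*t + 1]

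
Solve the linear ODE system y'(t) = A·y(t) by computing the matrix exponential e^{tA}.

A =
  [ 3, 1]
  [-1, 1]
e^{tA} =
  [t*exp(2*t) + exp(2*t), t*exp(2*t)]
  [-t*exp(2*t), -t*exp(2*t) + exp(2*t)]

Strategy: write A = P · J · P⁻¹ where J is a Jordan canonical form, so e^{tA} = P · e^{tJ} · P⁻¹, and e^{tJ} can be computed block-by-block.

A has Jordan form
J =
  [2, 1]
  [0, 2]
(up to reordering of blocks).

Per-block formulas:
  For a 2×2 Jordan block J_2(2): exp(t · J_2(2)) = e^(2t)·(I + t·N), where N is the 2×2 nilpotent shift.

After assembling e^{tJ} and conjugating by P, we get:

e^{tA} =
  [t*exp(2*t) + exp(2*t), t*exp(2*t)]
  [-t*exp(2*t), -t*exp(2*t) + exp(2*t)]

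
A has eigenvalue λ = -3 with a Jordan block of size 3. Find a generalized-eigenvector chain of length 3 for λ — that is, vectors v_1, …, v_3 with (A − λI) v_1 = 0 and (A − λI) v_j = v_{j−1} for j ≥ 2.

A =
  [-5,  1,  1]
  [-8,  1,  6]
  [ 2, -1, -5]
A Jordan chain for λ = -3 of length 3:
v_1 = (-2, -4, 0)ᵀ
v_2 = (-2, -8, 2)ᵀ
v_3 = (1, 0, 0)ᵀ

Let N = A − (-3)·I. We want v_3 with N^3 v_3 = 0 but N^2 v_3 ≠ 0; then v_{j-1} := N · v_j for j = 3, …, 2.

Pick v_3 = (1, 0, 0)ᵀ.
Then v_2 = N · v_3 = (-2, -8, 2)ᵀ.
Then v_1 = N · v_2 = (-2, -4, 0)ᵀ.

Sanity check: (A − (-3)·I) v_1 = (0, 0, 0)ᵀ = 0. ✓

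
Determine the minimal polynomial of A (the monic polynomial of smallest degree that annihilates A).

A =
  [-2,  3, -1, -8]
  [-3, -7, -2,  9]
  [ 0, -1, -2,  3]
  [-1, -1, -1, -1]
x^2 + 6*x + 9

The characteristic polynomial is χ_A(x) = (x + 3)^4, so the eigenvalues are known. The minimal polynomial is
  m_A(x) = Π_λ (x − λ)^{k_λ}
where k_λ is the size of the *largest* Jordan block for λ (equivalently, the smallest k with (A − λI)^k v = 0 for every generalised eigenvector v of λ).

  λ = -3: largest Jordan block has size 2, contributing (x + 3)^2

So m_A(x) = (x + 3)^2 = x^2 + 6*x + 9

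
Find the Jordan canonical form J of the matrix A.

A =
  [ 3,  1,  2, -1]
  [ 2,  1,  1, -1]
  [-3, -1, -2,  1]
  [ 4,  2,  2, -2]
J_3(0) ⊕ J_1(0)

The characteristic polynomial is
  det(x·I − A) = x^4

Eigenvalues and multiplicities (the geometric multiplicity of λ is n − rank(A − λI), which equals the number of Jordan blocks for λ):
  λ = 0: algebraic multiplicity = 4, geometric multiplicity = 2

Determining the block sizes for each eigenvalue:
  λ = 0: with am = 4 and gm = 2, the partition is not yet determined (e.g. several partitions of 4 into 2 parts exist). Let N = A − (0)·I. Computing rank(N^1) = 2, rank(N^2) = 1, rank(N^3) = 0; the number of blocks of size ≥ j is rank(N^{j−1}) − rank(N^j), giving [2, 1, 1]. So we have 1 block(s) of size 3, 1 block(s) of size 1 → block sizes [3, 1]

Assembling the blocks gives a Jordan form
J =
  [0, 1, 0, 0]
  [0, 0, 1, 0]
  [0, 0, 0, 0]
  [0, 0, 0, 0]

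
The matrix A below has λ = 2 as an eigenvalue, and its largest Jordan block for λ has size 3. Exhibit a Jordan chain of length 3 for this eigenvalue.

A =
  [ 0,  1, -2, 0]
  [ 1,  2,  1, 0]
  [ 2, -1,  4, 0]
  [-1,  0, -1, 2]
A Jordan chain for λ = 2 of length 3:
v_1 = (1, 0, -1, 0)ᵀ
v_2 = (-2, 1, 2, -1)ᵀ
v_3 = (1, 0, 0, 0)ᵀ

Let N = A − (2)·I. We want v_3 with N^3 v_3 = 0 but N^2 v_3 ≠ 0; then v_{j-1} := N · v_j for j = 3, …, 2.

Pick v_3 = (1, 0, 0, 0)ᵀ.
Then v_2 = N · v_3 = (-2, 1, 2, -1)ᵀ.
Then v_1 = N · v_2 = (1, 0, -1, 0)ᵀ.

Sanity check: (A − (2)·I) v_1 = (0, 0, 0, 0)ᵀ = 0. ✓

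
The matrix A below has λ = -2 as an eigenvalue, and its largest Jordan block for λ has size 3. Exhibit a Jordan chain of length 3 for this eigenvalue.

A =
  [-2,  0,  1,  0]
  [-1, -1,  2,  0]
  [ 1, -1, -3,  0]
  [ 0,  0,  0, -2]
A Jordan chain for λ = -2 of length 3:
v_1 = (1, 1, 0, 0)ᵀ
v_2 = (0, -1, 1, 0)ᵀ
v_3 = (1, 0, 0, 0)ᵀ

Let N = A − (-2)·I. We want v_3 with N^3 v_3 = 0 but N^2 v_3 ≠ 0; then v_{j-1} := N · v_j for j = 3, …, 2.

Pick v_3 = (1, 0, 0, 0)ᵀ.
Then v_2 = N · v_3 = (0, -1, 1, 0)ᵀ.
Then v_1 = N · v_2 = (1, 1, 0, 0)ᵀ.

Sanity check: (A − (-2)·I) v_1 = (0, 0, 0, 0)ᵀ = 0. ✓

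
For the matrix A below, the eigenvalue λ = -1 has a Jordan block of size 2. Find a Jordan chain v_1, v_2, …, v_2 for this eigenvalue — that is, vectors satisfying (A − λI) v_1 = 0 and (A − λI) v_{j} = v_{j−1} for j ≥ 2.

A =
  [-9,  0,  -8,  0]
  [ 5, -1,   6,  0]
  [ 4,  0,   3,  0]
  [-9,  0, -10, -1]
A Jordan chain for λ = -1 of length 2:
v_1 = (0, -1, 0, 1)ᵀ
v_2 = (1, 0, -1, 0)ᵀ

Let N = A − (-1)·I. We want v_2 with N^2 v_2 = 0 but N^1 v_2 ≠ 0; then v_{j-1} := N · v_j for j = 2, …, 2.

Pick v_2 = (1, 0, -1, 0)ᵀ.
Then v_1 = N · v_2 = (0, -1, 0, 1)ᵀ.

Sanity check: (A − (-1)·I) v_1 = (0, 0, 0, 0)ᵀ = 0. ✓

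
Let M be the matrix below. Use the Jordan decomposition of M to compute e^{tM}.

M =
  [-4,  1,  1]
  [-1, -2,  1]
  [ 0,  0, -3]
e^{tM} =
  [-t*exp(-3*t) + exp(-3*t), t*exp(-3*t), t*exp(-3*t)]
  [-t*exp(-3*t), t*exp(-3*t) + exp(-3*t), t*exp(-3*t)]
  [0, 0, exp(-3*t)]

Strategy: write M = P · J · P⁻¹ where J is a Jordan canonical form, so e^{tM} = P · e^{tJ} · P⁻¹, and e^{tJ} can be computed block-by-block.

M has Jordan form
J =
  [-3,  1,  0]
  [ 0, -3,  0]
  [ 0,  0, -3]
(up to reordering of blocks).

Per-block formulas:
  For a 2×2 Jordan block J_2(-3): exp(t · J_2(-3)) = e^(-3t)·(I + t·N), where N is the 2×2 nilpotent shift.
  For a 1×1 block at λ = -3: exp(t · [-3]) = [e^(-3t)].

After assembling e^{tJ} and conjugating by P, we get:

e^{tM} =
  [-t*exp(-3*t) + exp(-3*t), t*exp(-3*t), t*exp(-3*t)]
  [-t*exp(-3*t), t*exp(-3*t) + exp(-3*t), t*exp(-3*t)]
  [0, 0, exp(-3*t)]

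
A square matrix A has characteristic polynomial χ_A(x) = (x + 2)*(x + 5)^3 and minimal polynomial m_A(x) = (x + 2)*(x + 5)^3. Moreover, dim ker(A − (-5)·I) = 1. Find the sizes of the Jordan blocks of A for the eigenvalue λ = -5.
Block sizes for λ = -5: [3]

Step 1 — from the characteristic polynomial, algebraic multiplicity of λ = -5 is 3. From dim ker(A − (-5)·I) = 1, there are exactly 1 Jordan blocks for λ = -5.
Step 2 — from the minimal polynomial, the factor (x + 5)^3 tells us the largest block for λ = -5 has size 3.
Step 3 — with total size 3, 1 blocks, and largest block 3, the block sizes (in nonincreasing order) are [3].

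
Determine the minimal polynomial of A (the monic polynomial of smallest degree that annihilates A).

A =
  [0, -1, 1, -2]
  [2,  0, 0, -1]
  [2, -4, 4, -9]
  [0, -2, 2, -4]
x^2

The characteristic polynomial is χ_A(x) = x^4, so the eigenvalues are known. The minimal polynomial is
  m_A(x) = Π_λ (x − λ)^{k_λ}
where k_λ is the size of the *largest* Jordan block for λ (equivalently, the smallest k with (A − λI)^k v = 0 for every generalised eigenvector v of λ).

  λ = 0: largest Jordan block has size 2, contributing (x − 0)^2

So m_A(x) = x^2 = x^2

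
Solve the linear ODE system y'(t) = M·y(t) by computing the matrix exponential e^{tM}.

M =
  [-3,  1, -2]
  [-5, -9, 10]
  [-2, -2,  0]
e^{tM} =
  [t*exp(-4*t) + exp(-4*t), t*exp(-4*t), -2*t*exp(-4*t)]
  [-5*t*exp(-4*t), -5*t*exp(-4*t) + exp(-4*t), 10*t*exp(-4*t)]
  [-2*t*exp(-4*t), -2*t*exp(-4*t), 4*t*exp(-4*t) + exp(-4*t)]

Strategy: write M = P · J · P⁻¹ where J is a Jordan canonical form, so e^{tM} = P · e^{tJ} · P⁻¹, and e^{tJ} can be computed block-by-block.

M has Jordan form
J =
  [-4,  1,  0]
  [ 0, -4,  0]
  [ 0,  0, -4]
(up to reordering of blocks).

Per-block formulas:
  For a 1×1 block at λ = -4: exp(t · [-4]) = [e^(-4t)].
  For a 2×2 Jordan block J_2(-4): exp(t · J_2(-4)) = e^(-4t)·(I + t·N), where N is the 2×2 nilpotent shift.

After assembling e^{tJ} and conjugating by P, we get:

e^{tM} =
  [t*exp(-4*t) + exp(-4*t), t*exp(-4*t), -2*t*exp(-4*t)]
  [-5*t*exp(-4*t), -5*t*exp(-4*t) + exp(-4*t), 10*t*exp(-4*t)]
  [-2*t*exp(-4*t), -2*t*exp(-4*t), 4*t*exp(-4*t) + exp(-4*t)]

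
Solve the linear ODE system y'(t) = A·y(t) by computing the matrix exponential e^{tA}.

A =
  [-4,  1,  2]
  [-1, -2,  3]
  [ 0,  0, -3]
e^{tA} =
  [-t*exp(-3*t) + exp(-3*t), t*exp(-3*t), t^2*exp(-3*t)/2 + 2*t*exp(-3*t)]
  [-t*exp(-3*t), t*exp(-3*t) + exp(-3*t), t^2*exp(-3*t)/2 + 3*t*exp(-3*t)]
  [0, 0, exp(-3*t)]

Strategy: write A = P · J · P⁻¹ where J is a Jordan canonical form, so e^{tA} = P · e^{tJ} · P⁻¹, and e^{tJ} can be computed block-by-block.

A has Jordan form
J =
  [-3,  1,  0]
  [ 0, -3,  1]
  [ 0,  0, -3]
(up to reordering of blocks).

Per-block formulas:
  For a 3×3 Jordan block J_3(-3): exp(t · J_3(-3)) = e^(-3t)·(I + t·N + (t^2/2)·N^2), where N is the 3×3 nilpotent shift.

After assembling e^{tJ} and conjugating by P, we get:

e^{tA} =
  [-t*exp(-3*t) + exp(-3*t), t*exp(-3*t), t^2*exp(-3*t)/2 + 2*t*exp(-3*t)]
  [-t*exp(-3*t), t*exp(-3*t) + exp(-3*t), t^2*exp(-3*t)/2 + 3*t*exp(-3*t)]
  [0, 0, exp(-3*t)]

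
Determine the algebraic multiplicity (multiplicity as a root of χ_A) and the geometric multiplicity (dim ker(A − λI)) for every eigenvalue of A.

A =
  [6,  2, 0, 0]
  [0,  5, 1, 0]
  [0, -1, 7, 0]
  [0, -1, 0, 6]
λ = 6: alg = 4, geom = 2

Step 1 — factor the characteristic polynomial to read off the algebraic multiplicities:
  χ_A(x) = (x - 6)^4

Step 2 — compute geometric multiplicities via the rank-nullity identity g(λ) = n − rank(A − λI):
  rank(A − (6)·I) = 2, so dim ker(A − (6)·I) = n − 2 = 2

Summary:
  λ = 6: algebraic multiplicity = 4, geometric multiplicity = 2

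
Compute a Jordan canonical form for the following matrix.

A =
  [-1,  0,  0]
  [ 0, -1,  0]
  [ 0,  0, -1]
J_1(-1) ⊕ J_1(-1) ⊕ J_1(-1)

The characteristic polynomial is
  det(x·I − A) = x^3 + 3*x^2 + 3*x + 1 = (x + 1)^3

Eigenvalues and multiplicities (the geometric multiplicity of λ is n − rank(A − λI), which equals the number of Jordan blocks for λ):
  λ = -1: algebraic multiplicity = 3, geometric multiplicity = 3

Determining the block sizes for each eigenvalue:
  λ = -1: gm = am = 3, so every block has size 1 → block sizes [1, 1, 1]

Assembling the blocks gives a Jordan form
J =
  [-1,  0,  0]
  [ 0, -1,  0]
  [ 0,  0, -1]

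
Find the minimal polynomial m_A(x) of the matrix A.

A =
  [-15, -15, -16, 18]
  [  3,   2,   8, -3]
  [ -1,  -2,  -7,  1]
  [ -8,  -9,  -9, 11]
x^4 + 9*x^3 + 12*x^2 - 80*x - 192

The characteristic polynomial is χ_A(x) = (x - 3)*(x + 4)^3, so the eigenvalues are known. The minimal polynomial is
  m_A(x) = Π_λ (x − λ)^{k_λ}
where k_λ is the size of the *largest* Jordan block for λ (equivalently, the smallest k with (A − λI)^k v = 0 for every generalised eigenvector v of λ).

  λ = -4: largest Jordan block has size 3, contributing (x + 4)^3
  λ = 3: largest Jordan block has size 1, contributing (x − 3)

So m_A(x) = (x - 3)*(x + 4)^3 = x^4 + 9*x^3 + 12*x^2 - 80*x - 192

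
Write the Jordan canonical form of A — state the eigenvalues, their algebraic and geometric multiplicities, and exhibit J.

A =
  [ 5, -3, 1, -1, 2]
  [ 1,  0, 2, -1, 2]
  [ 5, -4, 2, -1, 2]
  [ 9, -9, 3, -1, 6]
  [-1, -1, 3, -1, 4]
J_2(2) ⊕ J_2(2) ⊕ J_1(2)

The characteristic polynomial is
  det(x·I − A) = x^5 - 10*x^4 + 40*x^3 - 80*x^2 + 80*x - 32 = (x - 2)^5

Eigenvalues and multiplicities (the geometric multiplicity of λ is n − rank(A − λI), which equals the number of Jordan blocks for λ):
  λ = 2: algebraic multiplicity = 5, geometric multiplicity = 3

Determining the block sizes for each eigenvalue:
  λ = 2: with am = 5 and gm = 3, the partition is not yet determined (e.g. several partitions of 5 into 3 parts exist). Let N = A − (2)·I. Computing rank(N^1) = 2, rank(N^2) = 0; the number of blocks of size ≥ j is rank(N^{j−1}) − rank(N^j), giving [3, 2]. So we have 2 block(s) of size 2, 1 block(s) of size 1 → block sizes [2, 2, 1]

Assembling the blocks gives a Jordan form
J =
  [2, 1, 0, 0, 0]
  [0, 2, 0, 0, 0]
  [0, 0, 2, 1, 0]
  [0, 0, 0, 2, 0]
  [0, 0, 0, 0, 2]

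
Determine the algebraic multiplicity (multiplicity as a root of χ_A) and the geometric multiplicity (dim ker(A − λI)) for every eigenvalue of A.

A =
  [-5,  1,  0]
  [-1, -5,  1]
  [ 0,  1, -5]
λ = -5: alg = 3, geom = 1

Step 1 — factor the characteristic polynomial to read off the algebraic multiplicities:
  χ_A(x) = (x + 5)^3

Step 2 — compute geometric multiplicities via the rank-nullity identity g(λ) = n − rank(A − λI):
  rank(A − (-5)·I) = 2, so dim ker(A − (-5)·I) = n − 2 = 1

Summary:
  λ = -5: algebraic multiplicity = 3, geometric multiplicity = 1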